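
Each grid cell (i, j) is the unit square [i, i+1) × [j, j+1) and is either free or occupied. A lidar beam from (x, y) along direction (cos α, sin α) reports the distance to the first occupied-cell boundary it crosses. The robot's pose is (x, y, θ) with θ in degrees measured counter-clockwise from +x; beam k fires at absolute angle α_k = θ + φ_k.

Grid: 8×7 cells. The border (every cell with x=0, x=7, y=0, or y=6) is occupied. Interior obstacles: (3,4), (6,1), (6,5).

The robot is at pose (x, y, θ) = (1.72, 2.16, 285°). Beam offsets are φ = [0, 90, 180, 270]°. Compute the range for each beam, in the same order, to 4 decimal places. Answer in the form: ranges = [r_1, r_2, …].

ranges = [1.2009, 5.4663, 2.7819, 0.7454]

beam 1: φ=0°, α=285°
  cosα=0.2588 sinα=-0.9659 | (1,2) | tMaxX 1.0818 tMaxY 0.1656 | tΔX 3.8637 tΔY 1.0353
    t=0.1656 [y] (1,1)
    t=1.0818 [x] (2,1)
    t=1.2009 [y] (2,0) — stop
  → r_1 = 1.2009
beam 2: φ=90°, α=15°
  cosα=0.9659 sinα=0.2588 | (1,2) | tMaxX 0.2899 tMaxY 3.2455 | tΔX 1.0353 tΔY 3.8637
    t=0.2899 [x] (2,2)
    t=1.3252 [x] (3,2)
    t=2.3604 [x] (4,2)
    t=3.2455 [y] (4,3)
    t=3.3957 [x] (5,3)
    t=4.4310 [x] (6,3)
    t=5.4663 [x] (7,3) — stop
  → r_2 = 5.4663
beam 3: φ=180°, α=105°
  cosα=-0.2588 sinα=0.9659 | (1,2) | tMaxX 2.7819 tMaxY 0.8696 | tΔX 3.8637 tΔY 1.0353
    t=0.8696 [y] (1,3)
    t=1.9049 [y] (1,4)
    t=2.7819 [x] (0,4) — stop
  → r_3 = 2.7819
beam 4: φ=270°, α=195°
  cosα=-0.9659 sinα=-0.2588 | (1,2) | tMaxX 0.7454 tMaxY 0.6182 | tΔX 1.0353 tΔY 3.8637
    t=0.6182 [y] (1,1)
    t=0.7454 [x] (0,1) — stop
  → r_4 = 0.7454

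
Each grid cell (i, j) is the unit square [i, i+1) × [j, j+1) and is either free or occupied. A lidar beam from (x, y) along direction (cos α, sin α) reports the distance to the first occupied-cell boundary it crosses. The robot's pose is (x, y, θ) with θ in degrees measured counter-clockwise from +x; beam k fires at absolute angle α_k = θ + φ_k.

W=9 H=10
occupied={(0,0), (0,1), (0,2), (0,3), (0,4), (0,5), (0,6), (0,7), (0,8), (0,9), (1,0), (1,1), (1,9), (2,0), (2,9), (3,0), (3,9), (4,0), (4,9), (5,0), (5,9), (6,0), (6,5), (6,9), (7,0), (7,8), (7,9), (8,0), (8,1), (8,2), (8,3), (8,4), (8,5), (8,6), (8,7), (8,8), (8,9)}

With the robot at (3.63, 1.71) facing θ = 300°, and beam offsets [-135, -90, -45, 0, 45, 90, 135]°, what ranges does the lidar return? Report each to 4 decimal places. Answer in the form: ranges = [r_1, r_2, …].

beam 1: φ=-135°, α=165°
  dir = (cos 165°, sin 165°) = (-0.9659, 0.2588); from cell (3,1)
  next x-line at t=0.6522, next y-line at t=1.1205; Δt_x=1.0353, Δt_y=3.8637
    x: enter (2,1) at t=0.6522
    y: enter (2,2) at t=1.1205
    x: enter (1,2) at t=1.6875
    x: enter (0,2) at t=2.7228 ← occupied
  → r_1 = 2.7228
beam 2: φ=-90°, α=210°
  dir = (cos 210°, sin 210°) = (-0.8660, -0.5000); from cell (3,1)
  next x-line at t=0.7275, next y-line at t=1.4200; Δt_x=1.1547, Δt_y=2.0000
    x: enter (2,1) at t=0.7275
    y: enter (2,0) at t=1.4200 ← occupied
  → r_2 = 1.4200
beam 3: φ=-45°, α=255°
  dir = (cos 255°, sin 255°) = (-0.2588, -0.9659); from cell (3,1)
  next x-line at t=2.4341, next y-line at t=0.7350; Δt_x=3.8637, Δt_y=1.0353
    y: enter (3,0) at t=0.7350 ← occupied
  → r_3 = 0.7350
beam 4: φ=0°, α=300°
  dir = (cos 300°, sin 300°) = (0.5000, -0.8660); from cell (3,1)
  next x-line at t=0.7400, next y-line at t=0.8198; Δt_x=2.0000, Δt_y=1.1547
    x: enter (4,1) at t=0.7400
    y: enter (4,0) at t=0.8198 ← occupied
  → r_4 = 0.8198
beam 5: φ=45°, α=345°
  dir = (cos 345°, sin 345°) = (0.9659, -0.2588); from cell (3,1)
  next x-line at t=0.3831, next y-line at t=2.7432; Δt_x=1.0353, Δt_y=3.8637
    x: enter (4,1) at t=0.3831
    x: enter (5,1) at t=1.4183
    x: enter (6,1) at t=2.4536
    y: enter (6,0) at t=2.7432 ← occupied
  → r_5 = 2.7432
beam 6: φ=90°, α=30°
  dir = (cos 30°, sin 30°) = (0.8660, 0.5000); from cell (3,1)
  next x-line at t=0.4272, next y-line at t=0.5800; Δt_x=1.1547, Δt_y=2.0000
    x: enter (4,1) at t=0.4272
    y: enter (4,2) at t=0.5800
    x: enter (5,2) at t=1.5819
    y: enter (5,3) at t=2.5800
    x: enter (6,3) at t=2.7366
    x: enter (7,3) at t=3.8913
    y: enter (7,4) at t=4.5800
    x: enter (8,4) at t=5.0460 ← occupied
  → r_6 = 5.0460
beam 7: φ=135°, α=75°
  dir = (cos 75°, sin 75°) = (0.2588, 0.9659); from cell (3,1)
  next x-line at t=1.4296, next y-line at t=0.3002; Δt_x=3.8637, Δt_y=1.0353
    y: enter (3,2) at t=0.3002
    y: enter (3,3) at t=1.3355
    x: enter (4,3) at t=1.4296
    y: enter (4,4) at t=2.3708
    y: enter (4,5) at t=3.4061
    y: enter (4,6) at t=4.4413
    x: enter (5,6) at t=5.2933
    y: enter (5,7) at t=5.4766
    y: enter (5,8) at t=6.5119
    y: enter (5,9) at t=7.5472 ← occupied
  → r_7 = 7.5472

ranges = [2.7228, 1.4200, 0.7350, 0.8198, 2.7432, 5.0460, 7.5472]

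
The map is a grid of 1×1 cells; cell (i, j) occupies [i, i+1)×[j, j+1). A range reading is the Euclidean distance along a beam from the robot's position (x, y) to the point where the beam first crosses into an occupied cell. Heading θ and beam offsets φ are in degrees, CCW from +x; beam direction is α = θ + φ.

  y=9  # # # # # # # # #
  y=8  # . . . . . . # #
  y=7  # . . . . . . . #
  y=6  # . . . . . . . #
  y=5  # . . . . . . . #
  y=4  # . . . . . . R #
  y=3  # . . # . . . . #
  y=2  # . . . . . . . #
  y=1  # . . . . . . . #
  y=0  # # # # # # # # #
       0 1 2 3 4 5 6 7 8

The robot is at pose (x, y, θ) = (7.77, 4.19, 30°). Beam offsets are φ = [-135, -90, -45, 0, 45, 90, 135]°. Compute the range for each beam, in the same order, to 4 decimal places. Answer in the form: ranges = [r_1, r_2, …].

beam 1: φ=-135°, α=255°
  direction (-0.2588, -0.9659); cell (7,4); t to first gridline: x 2.9751, y 0.1967 (then +3.8637 / +1.0353)
    (7,3) via y @ 0.1967
    (7,2) via y @ 1.2320
    (7,1) via y @ 2.2673
    (6,1) via x @ 2.9751
    (6,0) via y @ 3.3025  # hit
  → r_1 = 3.3025
beam 2: φ=-90°, α=300°
  direction (0.5000, -0.8660); cell (7,4); t to first gridline: x 0.4600, y 0.2194 (then +2.0000 / +1.1547)
    (7,3) via y @ 0.2194
    (8,3) via x @ 0.4600  # hit
  → r_2 = 0.4600
beam 3: φ=-45°, α=345°
  direction (0.9659, -0.2588); cell (7,4); t to first gridline: x 0.2381, y 0.7341 (then +1.0353 / +3.8637)
    (8,4) via x @ 0.2381  # hit
  → r_3 = 0.2381
beam 4: φ=0°, α=30°
  direction (0.8660, 0.5000); cell (7,4); t to first gridline: x 0.2656, y 1.6200 (then +1.1547 / +2.0000)
    (8,4) via x @ 0.2656  # hit
  → r_4 = 0.2656
beam 5: φ=45°, α=75°
  direction (0.2588, 0.9659); cell (7,4); t to first gridline: x 0.8887, y 0.8386 (then +3.8637 / +1.0353)
    (7,5) via y @ 0.8386
    (8,5) via x @ 0.8887  # hit
  → r_5 = 0.8887
beam 6: φ=90°, α=120°
  direction (-0.5000, 0.8660); cell (7,4); t to first gridline: x 1.5400, y 0.9353 (then +2.0000 / +1.1547)
    (7,5) via y @ 0.9353
    (6,5) via x @ 1.5400
    (6,6) via y @ 2.0900
    (6,7) via y @ 3.2447
    (5,7) via x @ 3.5400
    (5,8) via y @ 4.3994
    (4,8) via x @ 5.5400
    (4,9) via y @ 5.5541  # hit
  → r_6 = 5.5541
beam 7: φ=135°, α=165°
  direction (-0.9659, 0.2588); cell (7,4); t to first gridline: x 0.7972, y 3.1296 (then +1.0353 / +3.8637)
    (6,4) via x @ 0.7972
    (5,4) via x @ 1.8324
    (4,4) via x @ 2.8677
    (4,5) via y @ 3.1296
    (3,5) via x @ 3.9030
    (2,5) via x @ 4.9383
    (1,5) via x @ 5.9735
    (1,6) via y @ 6.9933
    (0,6) via x @ 7.0088  # hit
  → r_7 = 7.0088

ranges = [3.3025, 0.4600, 0.2381, 0.2656, 0.8887, 5.5541, 7.0088]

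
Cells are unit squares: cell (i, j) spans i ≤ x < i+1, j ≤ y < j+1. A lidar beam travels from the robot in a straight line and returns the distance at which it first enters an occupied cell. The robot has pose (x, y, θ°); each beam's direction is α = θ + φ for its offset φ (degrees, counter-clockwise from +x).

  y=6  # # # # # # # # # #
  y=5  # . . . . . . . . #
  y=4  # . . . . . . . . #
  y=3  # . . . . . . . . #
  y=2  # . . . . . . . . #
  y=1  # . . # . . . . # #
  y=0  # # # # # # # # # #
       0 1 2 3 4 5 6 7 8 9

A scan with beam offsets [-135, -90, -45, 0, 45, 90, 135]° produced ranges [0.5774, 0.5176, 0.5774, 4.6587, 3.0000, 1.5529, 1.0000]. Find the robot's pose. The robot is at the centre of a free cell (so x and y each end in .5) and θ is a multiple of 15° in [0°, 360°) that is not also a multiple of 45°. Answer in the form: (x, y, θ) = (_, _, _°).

(x, y, θ) = (2.5, 1.5, 75°)

The pose lattice has 38·16 = 608 candidates. Test each by forward raycasting.
  (1.5, 4.5, 75°): beam 1 = 3.0000 ≠ 0.5774 ✗
  (5.5, 3.5, 75°): beam 1 = 2.8868 ≠ 0.5774 ✗
  (8.5, 5.5, 285°): beam 1 = 1.0000 ≠ 0.5774 ✗
  (7.5, 4.5, 165°): beam 1 = 1.7321 ≠ 0.5774 ✗
  …
  (2.5, 1.5, 75°): r_1=0.5774, r_2=0.5176, r_3=0.5774, r_4=4.6587, r_5=3.0000, r_6=1.5529, r_7=1.0000 — all match ✓
No second candidate reproduces the full scan.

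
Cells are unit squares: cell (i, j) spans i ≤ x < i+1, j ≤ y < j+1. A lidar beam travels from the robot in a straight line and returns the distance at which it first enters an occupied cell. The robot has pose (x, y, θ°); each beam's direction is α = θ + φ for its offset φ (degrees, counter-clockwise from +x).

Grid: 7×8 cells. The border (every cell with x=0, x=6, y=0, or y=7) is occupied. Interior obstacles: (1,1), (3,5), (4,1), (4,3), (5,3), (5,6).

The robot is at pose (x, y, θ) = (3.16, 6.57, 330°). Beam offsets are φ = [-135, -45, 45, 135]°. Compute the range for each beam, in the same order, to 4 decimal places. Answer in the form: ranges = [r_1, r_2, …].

beam 1: φ=-135°, α=195°
  direction (-0.9659, -0.2588); cell (3,6); t to first gridline: x 0.1656, y 2.2023 (then +1.0353 / +3.8637)
    (2,6) via x @ 0.1656
    (1,6) via x @ 1.2009
    (1,5) via y @ 2.2023
    (0,5) via x @ 2.2362  # hit
  → r_1 = 2.2362
beam 2: φ=-45°, α=285°
  direction (0.2588, -0.9659); cell (3,6); t to first gridline: x 3.2455, y 0.5901 (then +3.8637 / +1.0353)
    (3,5) via y @ 0.5901  # hit
  → r_2 = 0.5901
beam 3: φ=45°, α=15°
  direction (0.9659, 0.2588); cell (3,6); t to first gridline: x 0.8696, y 1.6614 (then +1.0353 / +3.8637)
    (4,6) via x @ 0.8696
    (4,7) via y @ 1.6614  # hit
  → r_3 = 1.6614
beam 4: φ=135°, α=105°
  direction (-0.2588, 0.9659); cell (3,6); t to first gridline: x 0.6182, y 0.4452 (then +3.8637 / +1.0353)
    (3,7) via y @ 0.4452  # hit
  → r_4 = 0.4452

ranges = [2.2362, 0.5901, 1.6614, 0.4452]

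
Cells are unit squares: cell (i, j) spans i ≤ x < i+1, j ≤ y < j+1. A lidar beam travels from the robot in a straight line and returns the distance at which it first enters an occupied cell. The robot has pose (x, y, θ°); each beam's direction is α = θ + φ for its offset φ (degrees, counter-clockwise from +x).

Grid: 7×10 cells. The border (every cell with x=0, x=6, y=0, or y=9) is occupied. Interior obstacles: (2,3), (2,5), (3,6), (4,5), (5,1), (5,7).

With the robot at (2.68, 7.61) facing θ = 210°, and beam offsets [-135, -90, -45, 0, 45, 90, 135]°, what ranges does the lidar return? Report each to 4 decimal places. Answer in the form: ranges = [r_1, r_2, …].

ranges = [1.4390, 1.6050, 1.7393, 1.9399, 1.6668, 0.7044, 3.4371]

beam 1: φ=-135°, α=75°
  direction (0.2588, 0.9659); cell (2,7); t to first gridline: x 1.2364, y 0.4038 (then +3.8637 / +1.0353)
    (2,8) via y @ 0.4038
    (3,8) via x @ 1.2364
    (3,9) via y @ 1.4390  # hit
  → r_1 = 1.4390
beam 2: φ=-90°, α=120°
  direction (-0.5000, 0.8660); cell (2,7); t to first gridline: x 1.3600, y 0.4503 (then +2.0000 / +1.1547)
    (2,8) via y @ 0.4503
    (1,8) via x @ 1.3600
    (1,9) via y @ 1.6050  # hit
  → r_2 = 1.6050
beam 3: φ=-45°, α=165°
  direction (-0.9659, 0.2588); cell (2,7); t to first gridline: x 0.7040, y 1.5068 (then +1.0353 / +3.8637)
    (1,7) via x @ 0.7040
    (1,8) via y @ 1.5068
    (0,8) via x @ 1.7393  # hit
  → r_3 = 1.7393
beam 4: φ=0°, α=210°
  direction (-0.8660, -0.5000); cell (2,7); t to first gridline: x 0.7852, y 1.2200 (then +1.1547 / +2.0000)
    (1,7) via x @ 0.7852
    (1,6) via y @ 1.2200
    (0,6) via x @ 1.9399  # hit
  → r_4 = 1.9399
beam 5: φ=45°, α=255°
  direction (-0.2588, -0.9659); cell (2,7); t to first gridline: x 2.6273, y 0.6315 (then +3.8637 / +1.0353)
    (2,6) via y @ 0.6315
    (2,5) via y @ 1.6668  # hit
  → r_5 = 1.6668
beam 6: φ=90°, α=300°
  direction (0.5000, -0.8660); cell (2,7); t to first gridline: x 0.6400, y 0.7044 (then +2.0000 / +1.1547)
    (3,7) via x @ 0.6400
    (3,6) via y @ 0.7044  # hit
  → r_6 = 0.7044
beam 7: φ=135°, α=345°
  direction (0.9659, -0.2588); cell (2,7); t to first gridline: x 0.3313, y 2.3569 (then +1.0353 / +3.8637)
    (3,7) via x @ 0.3313
    (4,7) via x @ 1.3666
    (4,6) via y @ 2.3569
    (5,6) via x @ 2.4018
    (6,6) via x @ 3.4371  # hit
  → r_7 = 3.4371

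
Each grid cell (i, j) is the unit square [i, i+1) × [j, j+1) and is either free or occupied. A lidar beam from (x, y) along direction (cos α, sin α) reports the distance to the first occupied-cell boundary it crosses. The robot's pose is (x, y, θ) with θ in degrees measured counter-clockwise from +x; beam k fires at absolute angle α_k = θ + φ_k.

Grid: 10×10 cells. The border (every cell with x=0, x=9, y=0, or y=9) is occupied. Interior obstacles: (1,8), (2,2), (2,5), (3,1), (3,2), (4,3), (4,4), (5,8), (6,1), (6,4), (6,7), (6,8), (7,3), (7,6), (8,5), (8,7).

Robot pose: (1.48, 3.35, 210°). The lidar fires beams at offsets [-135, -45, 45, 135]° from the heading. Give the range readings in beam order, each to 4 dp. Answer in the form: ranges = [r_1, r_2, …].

ranges = [2.0091, 0.4969, 1.8546, 1.3523]

beam 1: φ=-135°, α=75°
  direction (0.2588, 0.9659); cell (1,3); t to first gridline: x 2.0091, y 0.6729 (then +3.8637 / +1.0353)
    (1,4) via y @ 0.6729
    (1,5) via y @ 1.7082
    (2,5) via x @ 2.0091  # hit
  → r_1 = 2.0091
beam 2: φ=-45°, α=165°
  direction (-0.9659, 0.2588); cell (1,3); t to first gridline: x 0.4969, y 2.5114 (then +1.0353 / +3.8637)
    (0,3) via x @ 0.4969  # hit
  → r_2 = 0.4969
beam 3: φ=45°, α=255°
  direction (-0.2588, -0.9659); cell (1,3); t to first gridline: x 1.8546, y 0.3623 (then +3.8637 / +1.0353)
    (1,2) via y @ 0.3623
    (1,1) via y @ 1.3976
    (0,1) via x @ 1.8546  # hit
  → r_3 = 1.8546
beam 4: φ=135°, α=345°
  direction (0.9659, -0.2588); cell (1,3); t to first gridline: x 0.5383, y 1.3523 (then +1.0353 / +3.8637)
    (2,3) via x @ 0.5383
    (2,2) via y @ 1.3523  # hit
  → r_4 = 1.3523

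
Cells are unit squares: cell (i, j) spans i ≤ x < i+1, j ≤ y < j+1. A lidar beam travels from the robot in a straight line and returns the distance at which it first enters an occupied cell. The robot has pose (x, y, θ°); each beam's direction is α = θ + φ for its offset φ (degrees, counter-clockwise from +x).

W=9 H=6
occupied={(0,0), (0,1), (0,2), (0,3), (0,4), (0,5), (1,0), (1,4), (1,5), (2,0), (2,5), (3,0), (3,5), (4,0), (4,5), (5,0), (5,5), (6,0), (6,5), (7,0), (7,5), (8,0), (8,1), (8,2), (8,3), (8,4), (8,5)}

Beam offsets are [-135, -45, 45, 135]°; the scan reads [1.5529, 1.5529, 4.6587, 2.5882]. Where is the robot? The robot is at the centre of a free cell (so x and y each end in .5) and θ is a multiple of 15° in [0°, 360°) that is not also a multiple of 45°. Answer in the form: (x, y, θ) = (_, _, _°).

(x, y, θ) = (6.5, 3.5, 120°)

The pose lattice has 27·16 = 432 candidates. Test each by forward raycasting.
  (6.5, 2.5, 195°): beam 1 = 2.8868 ≠ 1.5529 ✗
  (6.5, 1.5, 195°): beam 1 = 3.0000 ≠ 1.5529 ✗
  (5.5, 4.5, 120°): beam 1 = 2.5882 ≠ 1.5529 ✗
  (3.5, 1.5, 105°): beam 1 = 1.0000 ≠ 1.5529 ✗
  (2.5, 4.5, 120°): beam 1 = 5.6940 ≠ 1.5529 ✗
  …
  (6.5, 3.5, 120°): r_1=1.5529, r_2=1.5529, r_3=4.6587, r_4=2.5882 — all match ✓
Only this pose fits every beam.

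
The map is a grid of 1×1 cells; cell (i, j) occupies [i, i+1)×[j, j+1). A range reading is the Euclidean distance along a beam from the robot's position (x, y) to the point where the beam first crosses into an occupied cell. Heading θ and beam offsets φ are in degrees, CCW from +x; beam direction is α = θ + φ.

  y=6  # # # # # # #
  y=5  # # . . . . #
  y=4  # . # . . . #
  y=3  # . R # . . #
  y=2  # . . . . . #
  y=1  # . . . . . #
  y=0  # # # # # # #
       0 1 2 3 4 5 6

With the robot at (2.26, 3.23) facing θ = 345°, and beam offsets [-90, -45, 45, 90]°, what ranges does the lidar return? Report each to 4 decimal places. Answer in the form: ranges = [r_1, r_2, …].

ranges = [2.3087, 2.5750, 0.8545, 0.7972]

beam 1: φ=-90°, α=255°
  d=(-0.2588,-0.9659)  start (2,3)  tX=1.0046 tY=0.2381  stride 1/|dx|=3.8637 1/|dy|=1.0353
    cross y-line → (2,2), t=0.2381
    cross x-line → (1,2), t=1.0046
    cross y-line → (1,1), t=1.2734
    cross y-line → (1,0), t=2.3087 (wall)
  → r_1 = 2.3087
beam 2: φ=-45°, α=300°
  d=(0.5000,-0.8660)  start (2,3)  tX=1.4800 tY=0.2656  stride 1/|dx|=2.0000 1/|dy|=1.1547
    cross y-line → (2,2), t=0.2656
    cross y-line → (2,1), t=1.4203
    cross x-line → (3,1), t=1.4800
    cross y-line → (3,0), t=2.5750 (wall)
  → r_2 = 2.5750
beam 3: φ=45°, α=30°
  d=(0.8660,0.5000)  start (2,3)  tX=0.8545 tY=1.5400  stride 1/|dx|=1.1547 1/|dy|=2.0000
    cross x-line → (3,3), t=0.8545 (wall)
  → r_3 = 0.8545
beam 4: φ=90°, α=75°
  d=(0.2588,0.9659)  start (2,3)  tX=2.8591 tY=0.7972  stride 1/|dx|=3.8637 1/|dy|=1.0353
    cross y-line → (2,4), t=0.7972 (wall)
  → r_4 = 0.7972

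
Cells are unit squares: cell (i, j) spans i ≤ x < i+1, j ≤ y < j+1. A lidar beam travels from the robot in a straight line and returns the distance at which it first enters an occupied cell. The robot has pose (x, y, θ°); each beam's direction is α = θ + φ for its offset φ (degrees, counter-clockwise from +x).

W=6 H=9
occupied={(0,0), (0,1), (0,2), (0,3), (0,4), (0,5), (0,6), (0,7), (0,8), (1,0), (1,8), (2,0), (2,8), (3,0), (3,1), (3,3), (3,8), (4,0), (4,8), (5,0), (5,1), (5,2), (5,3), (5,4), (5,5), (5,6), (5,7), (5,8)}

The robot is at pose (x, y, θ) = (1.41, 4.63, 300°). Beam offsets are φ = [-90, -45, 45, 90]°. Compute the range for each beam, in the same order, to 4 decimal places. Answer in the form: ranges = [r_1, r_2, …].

beam 1: φ=-90°, α=210°
  d=(-0.8660,-0.5000)  start (1,4)  tX=0.4734 tY=1.2600  stride 1/|dx|=1.1547 1/|dy|=2.0000
    cross x-line → (0,4), t=0.4734 (wall)
  → r_1 = 0.4734
beam 2: φ=-45°, α=255°
  d=(-0.2588,-0.9659)  start (1,4)  tX=1.5841 tY=0.6522  stride 1/|dx|=3.8637 1/|dy|=1.0353
    cross y-line → (1,3), t=0.6522
    cross x-line → (0,3), t=1.5841 (wall)
  → r_2 = 1.5841
beam 3: φ=45°, α=345°
  d=(0.9659,-0.2588)  start (1,4)  tX=0.6108 tY=2.4341  stride 1/|dx|=1.0353 1/|dy|=3.8637
    cross x-line → (2,4), t=0.6108
    cross x-line → (3,4), t=1.6461
    cross y-line → (3,3), t=2.4341 (wall)
  → r_3 = 2.4341
beam 4: φ=90°, α=30°
  d=(0.8660,0.5000)  start (1,4)  tX=0.6813 tY=0.7400  stride 1/|dx|=1.1547 1/|dy|=2.0000
    cross x-line → (2,4), t=0.6813
    cross y-line → (2,5), t=0.7400
    cross x-line → (3,5), t=1.8360
    cross y-line → (3,6), t=2.7400
    cross x-line → (4,6), t=2.9907
    cross x-line → (5,6), t=4.1454 (wall)
  → r_4 = 4.1454

ranges = [0.4734, 1.5841, 2.4341, 4.1454]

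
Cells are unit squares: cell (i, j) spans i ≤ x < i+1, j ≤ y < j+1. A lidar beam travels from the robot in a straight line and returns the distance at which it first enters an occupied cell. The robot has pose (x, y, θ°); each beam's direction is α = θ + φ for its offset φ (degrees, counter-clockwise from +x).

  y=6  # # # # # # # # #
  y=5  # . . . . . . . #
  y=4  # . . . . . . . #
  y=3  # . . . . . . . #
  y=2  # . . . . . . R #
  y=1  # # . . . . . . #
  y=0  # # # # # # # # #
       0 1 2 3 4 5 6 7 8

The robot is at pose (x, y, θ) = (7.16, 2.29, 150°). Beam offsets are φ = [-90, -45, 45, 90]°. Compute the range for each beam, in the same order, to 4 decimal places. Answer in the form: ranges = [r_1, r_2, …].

ranges = [1.6800, 3.8409, 4.9842, 1.4896]

beam 1: φ=-90°, α=60°
  cosα=0.5000 sinα=0.8660 | (7,2) | tMaxX 1.6800 tMaxY 0.8198 | tΔX 2.0000 tΔY 1.1547
    t=0.8198 [y] (7,3)
    t=1.6800 [x] (8,3) — stop
  → r_1 = 1.6800
beam 2: φ=-45°, α=105°
  cosα=-0.2588 sinα=0.9659 | (7,2) | tMaxX 0.6182 tMaxY 0.7350 | tΔX 3.8637 tΔY 1.0353
    t=0.6182 [x] (6,2)
    t=0.7350 [y] (6,3)
    t=1.7703 [y] (6,4)
    t=2.8056 [y] (6,5)
    t=3.8409 [y] (6,6) — stop
  → r_2 = 3.8409
beam 3: φ=45°, α=195°
  cosα=-0.9659 sinα=-0.2588 | (7,2) | tMaxX 0.1656 tMaxY 1.1205 | tΔX 1.0353 tΔY 3.8637
    t=0.1656 [x] (6,2)
    t=1.1205 [y] (6,1)
    t=1.2009 [x] (5,1)
    t=2.2362 [x] (4,1)
    t=3.2715 [x] (3,1)
    t=4.3067 [x] (2,1)
    t=4.9842 [y] (2,0) — stop
  → r_3 = 4.9842
beam 4: φ=90°, α=240°
  cosα=-0.5000 sinα=-0.8660 | (7,2) | tMaxX 0.3200 tMaxY 0.3349 | tΔX 2.0000 tΔY 1.1547
    t=0.3200 [x] (6,2)
    t=0.3349 [y] (6,1)
    t=1.4896 [y] (6,0) — stop
  → r_4 = 1.4896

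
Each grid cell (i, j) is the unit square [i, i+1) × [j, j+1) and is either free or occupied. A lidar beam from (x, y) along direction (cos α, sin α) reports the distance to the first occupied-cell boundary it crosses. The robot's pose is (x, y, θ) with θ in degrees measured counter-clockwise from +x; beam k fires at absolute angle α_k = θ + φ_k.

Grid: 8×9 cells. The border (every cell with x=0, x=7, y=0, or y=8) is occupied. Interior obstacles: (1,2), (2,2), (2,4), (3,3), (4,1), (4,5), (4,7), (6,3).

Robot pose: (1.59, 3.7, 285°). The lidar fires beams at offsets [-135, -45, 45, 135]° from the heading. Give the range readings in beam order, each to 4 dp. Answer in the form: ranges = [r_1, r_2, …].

beam 1: φ=-135°, α=150°
  d=(-0.8660,0.5000)  start (1,3)  tX=0.6813 tY=0.6000  stride 1/|dx|=1.1547 1/|dy|=2.0000
    cross y-line → (1,4), t=0.6000
    cross x-line → (0,4), t=0.6813 (wall)
  → r_1 = 0.6813
beam 2: φ=-45°, α=240°
  d=(-0.5000,-0.8660)  start (1,3)  tX=1.1800 tY=0.8083  stride 1/|dx|=2.0000 1/|dy|=1.1547
    cross y-line → (1,2), t=0.8083 (wall)
  → r_2 = 0.8083
beam 3: φ=45°, α=330°
  d=(0.8660,-0.5000)  start (1,3)  tX=0.4734 tY=1.4000  stride 1/|dx|=1.1547 1/|dy|=2.0000
    cross x-line → (2,3), t=0.4734
    cross y-line → (2,2), t=1.4000 (wall)
  → r_3 = 1.4000
beam 4: φ=135°, α=60°
  d=(0.5000,0.8660)  start (1,3)  tX=0.8200 tY=0.3464  stride 1/|dx|=2.0000 1/|dy|=1.1547
    cross y-line → (1,4), t=0.3464
    cross x-line → (2,4), t=0.8200 (wall)
  → r_4 = 0.8200

ranges = [0.6813, 0.8083, 1.4000, 0.8200]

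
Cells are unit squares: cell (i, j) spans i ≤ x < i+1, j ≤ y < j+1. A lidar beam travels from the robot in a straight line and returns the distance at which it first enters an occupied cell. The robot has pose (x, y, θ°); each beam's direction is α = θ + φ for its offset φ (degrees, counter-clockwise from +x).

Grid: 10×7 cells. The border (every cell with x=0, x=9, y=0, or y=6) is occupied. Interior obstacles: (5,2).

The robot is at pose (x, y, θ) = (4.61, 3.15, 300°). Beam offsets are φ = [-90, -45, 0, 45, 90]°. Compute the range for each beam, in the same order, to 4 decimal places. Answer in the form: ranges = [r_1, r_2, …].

beam 1: φ=-90°, α=210°
  cosα=-0.8660 sinα=-0.5000 | (4,3) | tMaxX 0.7044 tMaxY 0.3000 | tΔX 1.1547 tΔY 2.0000
    t=0.3000 [y] (4,2)
    t=0.7044 [x] (3,2)
    t=1.8591 [x] (2,2)
    t=2.3000 [y] (2,1)
    t=3.0138 [x] (1,1)
    t=4.1685 [x] (0,1) — stop
  → r_1 = 4.1685
beam 2: φ=-45°, α=255°
  cosα=-0.2588 sinα=-0.9659 | (4,3) | tMaxX 2.3569 tMaxY 0.1553 | tΔX 3.8637 tΔY 1.0353
    t=0.1553 [y] (4,2)
    t=1.1906 [y] (4,1)
    t=2.2258 [y] (4,0) — stop
  → r_2 = 2.2258
beam 3: φ=0°, α=300°
  cosα=0.5000 sinα=-0.8660 | (4,3) | tMaxX 0.7800 tMaxY 0.1732 | tΔX 2.0000 tΔY 1.1547
    t=0.1732 [y] (4,2)
    t=0.7800 [x] (5,2) — stop
  → r_3 = 0.7800
beam 4: φ=45°, α=345°
  cosα=0.9659 sinα=-0.2588 | (4,3) | tMaxX 0.4038 tMaxY 0.5796 | tΔX 1.0353 tΔY 3.8637
    t=0.4038 [x] (5,3)
    t=0.5796 [y] (5,2) — stop
  → r_4 = 0.5796
beam 5: φ=90°, α=30°
  cosα=0.8660 sinα=0.5000 | (4,3) | tMaxX 0.4503 tMaxY 1.7000 | tΔX 1.1547 tΔY 2.0000
    t=0.4503 [x] (5,3)
    t=1.6050 [x] (6,3)
    t=1.7000 [y] (6,4)
    t=2.7597 [x] (7,4)
    t=3.7000 [y] (7,5)
    t=3.9144 [x] (8,5)
    t=5.0691 [x] (9,5) — stop
  → r_5 = 5.0691

ranges = [4.1685, 2.2258, 0.7800, 0.5796, 5.0691]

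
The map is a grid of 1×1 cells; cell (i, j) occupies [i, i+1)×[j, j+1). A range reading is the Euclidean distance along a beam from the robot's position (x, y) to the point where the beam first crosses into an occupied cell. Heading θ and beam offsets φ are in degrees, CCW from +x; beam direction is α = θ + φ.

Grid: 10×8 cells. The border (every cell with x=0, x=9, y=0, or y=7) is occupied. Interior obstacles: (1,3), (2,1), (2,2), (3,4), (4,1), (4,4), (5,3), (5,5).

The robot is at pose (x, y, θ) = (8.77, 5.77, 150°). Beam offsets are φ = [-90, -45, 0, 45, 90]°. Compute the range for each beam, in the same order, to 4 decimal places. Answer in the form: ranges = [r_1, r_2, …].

ranges = [0.4600, 1.2734, 2.4600, 2.8677, 5.5079]

beam 1: φ=-90°, α=60°
  cosα=0.5000 sinα=0.8660 | (8,5) | tMaxX 0.4600 tMaxY 0.2656 | tΔX 2.0000 tΔY 1.1547
    t=0.2656 [y] (8,6)
    t=0.4600 [x] (9,6) — stop
  → r_1 = 0.4600
beam 2: φ=-45°, α=105°
  cosα=-0.2588 sinα=0.9659 | (8,5) | tMaxX 2.9751 tMaxY 0.2381 | tΔX 3.8637 tΔY 1.0353
    t=0.2381 [y] (8,6)
    t=1.2734 [y] (8,7) — stop
  → r_2 = 1.2734
beam 3: φ=0°, α=150°
  cosα=-0.8660 sinα=0.5000 | (8,5) | tMaxX 0.8891 tMaxY 0.4600 | tΔX 1.1547 tΔY 2.0000
    t=0.4600 [y] (8,6)
    t=0.8891 [x] (7,6)
    t=2.0438 [x] (6,6)
    t=2.4600 [y] (6,7) — stop
  → r_3 = 2.4600
beam 4: φ=45°, α=195°
  cosα=-0.9659 sinα=-0.2588 | (8,5) | tMaxX 0.7972 tMaxY 2.9751 | tΔX 1.0353 tΔY 3.8637
    t=0.7972 [x] (7,5)
    t=1.8324 [x] (6,5)
    t=2.8677 [x] (5,5) — stop
  → r_4 = 2.8677
beam 5: φ=90°, α=240°
  cosα=-0.5000 sinα=-0.8660 | (8,5) | tMaxX 1.5400 tMaxY 0.8891 | tΔX 2.0000 tΔY 1.1547
    t=0.8891 [y] (8,4)
    t=1.5400 [x] (7,4)
    t=2.0438 [y] (7,3)
    t=3.1985 [y] (7,2)
    t=3.5400 [x] (6,2)
    t=4.3532 [y] (6,1)
    t=5.5079 [y] (6,0) — stop
  → r_5 = 5.5079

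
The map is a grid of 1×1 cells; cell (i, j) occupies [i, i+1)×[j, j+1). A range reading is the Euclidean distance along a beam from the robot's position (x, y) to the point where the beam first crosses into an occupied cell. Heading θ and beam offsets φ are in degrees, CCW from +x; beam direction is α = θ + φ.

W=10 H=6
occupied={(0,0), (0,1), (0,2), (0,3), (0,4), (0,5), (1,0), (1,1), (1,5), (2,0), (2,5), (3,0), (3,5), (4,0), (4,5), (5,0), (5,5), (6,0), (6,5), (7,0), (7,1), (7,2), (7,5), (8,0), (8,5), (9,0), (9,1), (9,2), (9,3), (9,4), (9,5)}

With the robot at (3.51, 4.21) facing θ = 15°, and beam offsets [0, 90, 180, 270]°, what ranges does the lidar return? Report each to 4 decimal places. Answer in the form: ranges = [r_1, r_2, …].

ranges = [3.0523, 0.8179, 2.5985, 3.3232]

beam 1: φ=0°, α=15°
  cosα=0.9659 sinα=0.2588 | (3,4) | tMaxX 0.5073 tMaxY 3.0523 | tΔX 1.0353 tΔY 3.8637
    t=0.5073 [x] (4,4)
    t=1.5426 [x] (5,4)
    t=2.5778 [x] (6,4)
    t=3.0523 [y] (6,5) — stop
  → r_1 = 3.0523
beam 2: φ=90°, α=105°
  cosα=-0.2588 sinα=0.9659 | (3,4) | tMaxX 1.9705 tMaxY 0.8179 | tΔX 3.8637 tΔY 1.0353
    t=0.8179 [y] (3,5) — stop
  → r_2 = 0.8179
beam 3: φ=180°, α=195°
  cosα=-0.9659 sinα=-0.2588 | (3,4) | tMaxX 0.5280 tMaxY 0.8114 | tΔX 1.0353 tΔY 3.8637
    t=0.5280 [x] (2,4)
    t=0.8114 [y] (2,3)
    t=1.5633 [x] (1,3)
    t=2.5985 [x] (0,3) — stop
  → r_3 = 2.5985
beam 4: φ=270°, α=285°
  cosα=0.2588 sinα=-0.9659 | (3,4) | tMaxX 1.8932 tMaxY 0.2174 | tΔX 3.8637 tΔY 1.0353
    t=0.2174 [y] (3,3)
    t=1.2527 [y] (3,2)
    t=1.8932 [x] (4,2)
    t=2.2880 [y] (4,1)
    t=3.3232 [y] (4,0) — stop
  → r_4 = 3.3232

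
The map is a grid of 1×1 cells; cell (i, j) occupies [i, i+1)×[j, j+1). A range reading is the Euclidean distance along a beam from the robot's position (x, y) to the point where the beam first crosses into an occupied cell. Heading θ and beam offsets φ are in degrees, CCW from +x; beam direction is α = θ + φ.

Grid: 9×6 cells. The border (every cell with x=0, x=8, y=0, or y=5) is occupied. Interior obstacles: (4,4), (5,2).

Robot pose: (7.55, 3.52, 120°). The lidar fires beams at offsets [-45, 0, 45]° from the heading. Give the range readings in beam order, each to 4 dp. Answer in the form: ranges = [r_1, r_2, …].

beam 1: φ=-45°, α=75°
  direction (0.2588, 0.9659); cell (7,3); t to first gridline: x 1.7387, y 0.4969 (then +3.8637 / +1.0353)
    (7,4) via y @ 0.4969
    (7,5) via y @ 1.5322  # hit
  → r_1 = 1.5322
beam 2: φ=0°, α=120°
  direction (-0.5000, 0.8660); cell (7,3); t to first gridline: x 1.1000, y 0.5543 (then +2.0000 / +1.1547)
    (7,4) via y @ 0.5543
    (6,4) via x @ 1.1000
    (6,5) via y @ 1.7090  # hit
  → r_2 = 1.7090
beam 3: φ=45°, α=165°
  direction (-0.9659, 0.2588); cell (7,3); t to first gridline: x 0.5694, y 1.8546 (then +1.0353 / +3.8637)
    (6,3) via x @ 0.5694
    (5,3) via x @ 1.6047
    (5,4) via y @ 1.8546
    (4,4) via x @ 2.6400  # hit
  → r_3 = 2.6400

ranges = [1.5322, 1.7090, 2.6400]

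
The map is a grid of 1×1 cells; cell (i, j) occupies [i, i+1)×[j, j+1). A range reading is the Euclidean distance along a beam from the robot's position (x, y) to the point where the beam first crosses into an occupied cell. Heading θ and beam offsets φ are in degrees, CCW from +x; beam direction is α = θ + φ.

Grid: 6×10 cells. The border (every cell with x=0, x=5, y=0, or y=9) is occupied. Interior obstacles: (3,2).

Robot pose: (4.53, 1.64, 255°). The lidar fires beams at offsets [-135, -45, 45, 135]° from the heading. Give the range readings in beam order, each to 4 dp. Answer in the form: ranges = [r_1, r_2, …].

beam 1: φ=-135°, α=120°
  direction (-0.5000, 0.8660); cell (4,1); t to first gridline: x 1.0600, y 0.4157 (then +2.0000 / +1.1547)
    (4,2) via y @ 0.4157
    (3,2) via x @ 1.0600  # hit
  → r_1 = 1.0600
beam 2: φ=-45°, α=210°
  direction (-0.8660, -0.5000); cell (4,1); t to first gridline: x 0.6120, y 1.2800 (then +1.1547 / +2.0000)
    (3,1) via x @ 0.6120
    (3,0) via y @ 1.2800  # hit
  → r_2 = 1.2800
beam 3: φ=45°, α=300°
  direction (0.5000, -0.8660); cell (4,1); t to first gridline: x 0.9400, y 0.7390 (then +2.0000 / +1.1547)
    (4,0) via y @ 0.7390  # hit
  → r_3 = 0.7390
beam 4: φ=135°, α=30°
  direction (0.8660, 0.5000); cell (4,1); t to first gridline: x 0.5427, y 0.7200 (then +1.1547 / +2.0000)
    (5,1) via x @ 0.5427  # hit
  → r_4 = 0.5427

ranges = [1.0600, 1.2800, 0.7390, 0.5427]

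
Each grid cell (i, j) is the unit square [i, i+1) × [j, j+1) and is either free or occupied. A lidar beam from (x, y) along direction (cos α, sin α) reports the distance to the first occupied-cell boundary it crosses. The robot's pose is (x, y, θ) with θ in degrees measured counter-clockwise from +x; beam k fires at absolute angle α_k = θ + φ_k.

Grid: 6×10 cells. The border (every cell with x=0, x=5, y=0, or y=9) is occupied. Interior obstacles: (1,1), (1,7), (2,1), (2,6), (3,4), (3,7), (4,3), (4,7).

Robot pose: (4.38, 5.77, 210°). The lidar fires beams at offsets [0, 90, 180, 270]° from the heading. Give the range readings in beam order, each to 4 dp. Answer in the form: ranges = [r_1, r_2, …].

beam 1: φ=0°, α=210°
  cosα=-0.8660 sinα=-0.5000 | (4,5) | tMaxX 0.4388 tMaxY 1.5400 | tΔX 1.1547 tΔY 2.0000
    t=0.4388 [x] (3,5)
    t=1.5400 [y] (3,4) — stop
  → r_1 = 1.5400
beam 2: φ=90°, α=300°
  cosα=0.5000 sinα=-0.8660 | (4,5) | tMaxX 1.2400 tMaxY 0.8891 | tΔX 2.0000 tΔY 1.1547
    t=0.8891 [y] (4,4)
    t=1.2400 [x] (5,4) — stop
  → r_2 = 1.2400
beam 3: φ=180°, α=30°
  cosα=0.8660 sinα=0.5000 | (4,5) | tMaxX 0.7159 tMaxY 0.4600 | tΔX 1.1547 tΔY 2.0000
    t=0.4600 [y] (4,6)
    t=0.7159 [x] (5,6) — stop
  → r_3 = 0.7159
beam 4: φ=270°, α=120°
  cosα=-0.5000 sinα=0.8660 | (4,5) | tMaxX 0.7600 tMaxY 0.2656 | tΔX 2.0000 tΔY 1.1547
    t=0.2656 [y] (4,6)
    t=0.7600 [x] (3,6)
    t=1.4203 [y] (3,7) — stop
  → r_4 = 1.4203

ranges = [1.5400, 1.2400, 0.7159, 1.4203]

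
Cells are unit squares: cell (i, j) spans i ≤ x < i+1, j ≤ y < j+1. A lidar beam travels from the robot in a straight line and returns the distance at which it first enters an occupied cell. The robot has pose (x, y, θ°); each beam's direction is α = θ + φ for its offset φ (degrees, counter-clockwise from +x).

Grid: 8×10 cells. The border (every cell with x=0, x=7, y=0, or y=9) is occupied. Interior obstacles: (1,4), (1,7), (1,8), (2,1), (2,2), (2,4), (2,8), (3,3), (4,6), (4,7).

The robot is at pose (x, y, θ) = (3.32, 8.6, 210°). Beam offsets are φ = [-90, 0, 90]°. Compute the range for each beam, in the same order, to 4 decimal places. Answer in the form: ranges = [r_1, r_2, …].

beam 1: φ=-90°, α=120°
  cosα=-0.5000 sinα=0.8660 | (3,8) | tMaxX 0.6400 tMaxY 0.4619 | tΔX 2.0000 tΔY 1.1547
    t=0.4619 [y] (3,9) — stop
  → r_1 = 0.4619
beam 2: φ=0°, α=210°
  cosα=-0.8660 sinα=-0.5000 | (3,8) | tMaxX 0.3695 tMaxY 1.2000 | tΔX 1.1547 tΔY 2.0000
    t=0.3695 [x] (2,8) — stop
  → r_2 = 0.3695
beam 3: φ=90°, α=300°
  cosα=0.5000 sinα=-0.8660 | (3,8) | tMaxX 1.3600 tMaxY 0.6928 | tΔX 2.0000 tΔY 1.1547
    t=0.6928 [y] (3,7)
    t=1.3600 [x] (4,7) — stop
  → r_3 = 1.3600

ranges = [0.4619, 0.3695, 1.3600]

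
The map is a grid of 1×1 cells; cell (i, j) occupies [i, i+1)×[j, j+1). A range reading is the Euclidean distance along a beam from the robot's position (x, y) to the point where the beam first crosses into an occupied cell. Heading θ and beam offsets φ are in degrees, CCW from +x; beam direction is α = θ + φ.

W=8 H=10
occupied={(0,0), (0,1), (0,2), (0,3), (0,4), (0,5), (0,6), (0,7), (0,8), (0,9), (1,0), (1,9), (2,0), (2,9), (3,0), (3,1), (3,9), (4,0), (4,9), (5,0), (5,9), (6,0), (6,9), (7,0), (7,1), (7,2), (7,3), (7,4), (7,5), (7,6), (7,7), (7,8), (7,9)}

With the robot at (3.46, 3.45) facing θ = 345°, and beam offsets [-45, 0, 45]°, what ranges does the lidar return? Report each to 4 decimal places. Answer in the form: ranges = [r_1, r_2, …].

ranges = [2.8290, 3.6649, 4.0876]

beam 1: φ=-45°, α=300°
  dir = (cos 300°, sin 300°) = (0.5000, -0.8660); from cell (3,3)
  next x-line at t=1.0800, next y-line at t=0.5196; Δt_x=2.0000, Δt_y=1.1547
    y: enter (3,2) at t=0.5196
    x: enter (4,2) at t=1.0800
    y: enter (4,1) at t=1.6743
    y: enter (4,0) at t=2.8290 ← occupied
  → r_1 = 2.8290
beam 2: φ=0°, α=345°
  dir = (cos 345°, sin 345°) = (0.9659, -0.2588); from cell (3,3)
  next x-line at t=0.5590, next y-line at t=1.7387; Δt_x=1.0353, Δt_y=3.8637
    x: enter (4,3) at t=0.5590
    x: enter (5,3) at t=1.5943
    y: enter (5,2) at t=1.7387
    x: enter (6,2) at t=2.6296
    x: enter (7,2) at t=3.6649 ← occupied
  → r_2 = 3.6649
beam 3: φ=45°, α=30°
  dir = (cos 30°, sin 30°) = (0.8660, 0.5000); from cell (3,3)
  next x-line at t=0.6235, next y-line at t=1.1000; Δt_x=1.1547, Δt_y=2.0000
    x: enter (4,3) at t=0.6235
    y: enter (4,4) at t=1.1000
    x: enter (5,4) at t=1.7782
    x: enter (6,4) at t=2.9329
    y: enter (6,5) at t=3.1000
    x: enter (7,5) at t=4.0876 ← occupied
  → r_3 = 4.0876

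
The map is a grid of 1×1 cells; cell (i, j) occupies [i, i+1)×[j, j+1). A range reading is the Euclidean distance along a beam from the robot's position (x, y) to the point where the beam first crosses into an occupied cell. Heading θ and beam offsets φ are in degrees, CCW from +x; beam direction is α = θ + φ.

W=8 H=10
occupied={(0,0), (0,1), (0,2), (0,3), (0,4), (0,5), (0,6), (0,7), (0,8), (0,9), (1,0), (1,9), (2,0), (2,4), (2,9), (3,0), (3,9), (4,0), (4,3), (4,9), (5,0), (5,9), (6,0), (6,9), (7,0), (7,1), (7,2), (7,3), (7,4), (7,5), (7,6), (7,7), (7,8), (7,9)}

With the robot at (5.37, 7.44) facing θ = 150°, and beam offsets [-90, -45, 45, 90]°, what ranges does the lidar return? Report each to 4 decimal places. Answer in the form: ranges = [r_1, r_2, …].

ranges = [1.8013, 1.6150, 4.5242, 7.4363]

beam 1: φ=-90°, α=60°
  dir = (cos 60°, sin 60°) = (0.5000, 0.8660); from cell (5,7)
  next x-line at t=1.2600, next y-line at t=0.6466; Δt_x=2.0000, Δt_y=1.1547
    y: enter (5,8) at t=0.6466
    x: enter (6,8) at t=1.2600
    y: enter (6,9) at t=1.8013 ← occupied
  → r_1 = 1.8013
beam 2: φ=-45°, α=105°
  dir = (cos 105°, sin 105°) = (-0.2588, 0.9659); from cell (5,7)
  next x-line at t=1.4296, next y-line at t=0.5798; Δt_x=3.8637, Δt_y=1.0353
    y: enter (5,8) at t=0.5798
    x: enter (4,8) at t=1.4296
    y: enter (4,9) at t=1.6150 ← occupied
  → r_2 = 1.6150
beam 3: φ=45°, α=195°
  dir = (cos 195°, sin 195°) = (-0.9659, -0.2588); from cell (5,7)
  next x-line at t=0.3831, next y-line at t=1.7000; Δt_x=1.0353, Δt_y=3.8637
    x: enter (4,7) at t=0.3831
    x: enter (3,7) at t=1.4183
    y: enter (3,6) at t=1.7000
    x: enter (2,6) at t=2.4536
    x: enter (1,6) at t=3.4889
    x: enter (0,6) at t=4.5242 ← occupied
  → r_3 = 4.5242
beam 4: φ=90°, α=240°
  dir = (cos 240°, sin 240°) = (-0.5000, -0.8660); from cell (5,7)
  next x-line at t=0.7400, next y-line at t=0.5081; Δt_x=2.0000, Δt_y=1.1547
    y: enter (5,6) at t=0.5081
    x: enter (4,6) at t=0.7400
    y: enter (4,5) at t=1.6628
    x: enter (3,5) at t=2.7400
    y: enter (3,4) at t=2.8175
    y: enter (3,3) at t=3.9722
    x: enter (2,3) at t=4.7400
    y: enter (2,2) at t=5.1269
    y: enter (2,1) at t=6.2816
    x: enter (1,1) at t=6.7400
    y: enter (1,0) at t=7.4363 ← occupied
  → r_4 = 7.4363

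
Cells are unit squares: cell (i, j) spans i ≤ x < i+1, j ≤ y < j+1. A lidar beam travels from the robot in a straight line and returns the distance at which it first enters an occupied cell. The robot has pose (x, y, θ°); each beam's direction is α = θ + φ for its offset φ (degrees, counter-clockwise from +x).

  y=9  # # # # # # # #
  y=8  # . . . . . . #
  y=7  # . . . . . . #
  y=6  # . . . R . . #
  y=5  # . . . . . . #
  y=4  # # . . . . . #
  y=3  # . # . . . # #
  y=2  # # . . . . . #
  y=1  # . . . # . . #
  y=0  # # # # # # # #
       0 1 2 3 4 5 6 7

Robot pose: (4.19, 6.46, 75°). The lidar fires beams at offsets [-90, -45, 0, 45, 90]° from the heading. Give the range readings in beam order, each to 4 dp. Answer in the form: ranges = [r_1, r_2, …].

beam 1: φ=-90°, α=345°
  direction (0.9659, -0.2588); cell (4,6); t to first gridline: x 0.8386, y 1.7773 (then +1.0353 / +3.8637)
    (5,6) via x @ 0.8386
    (5,5) via y @ 1.7773
    (6,5) via x @ 1.8738
    (7,5) via x @ 2.9091  # hit
  → r_1 = 2.9091
beam 2: φ=-45°, α=30°
  direction (0.8660, 0.5000); cell (4,6); t to first gridline: x 0.9353, y 1.0800 (then +1.1547 / +2.0000)
    (5,6) via x @ 0.9353
    (5,7) via y @ 1.0800
    (6,7) via x @ 2.0900
    (6,8) via y @ 3.0800
    (7,8) via x @ 3.2447  # hit
  → r_2 = 3.2447
beam 3: φ=0°, α=75°
  direction (0.2588, 0.9659); cell (4,6); t to first gridline: x 3.1296, y 0.5590 (then +3.8637 / +1.0353)
    (4,7) via y @ 0.5590
    (4,8) via y @ 1.5943
    (4,9) via y @ 2.6296  # hit
  → r_3 = 2.6296
beam 4: φ=45°, α=120°
  direction (-0.5000, 0.8660); cell (4,6); t to first gridline: x 0.3800, y 0.6235 (then +2.0000 / +1.1547)
    (3,6) via x @ 0.3800
    (3,7) via y @ 0.6235
    (3,8) via y @ 1.7782
    (2,8) via x @ 2.3800
    (2,9) via y @ 2.9329  # hit
  → r_4 = 2.9329
beam 5: φ=90°, α=165°
  direction (-0.9659, 0.2588); cell (4,6); t to first gridline: x 0.1967, y 2.0864 (then +1.0353 / +3.8637)
    (3,6) via x @ 0.1967
    (2,6) via x @ 1.2320
    (2,7) via y @ 2.0864
    (1,7) via x @ 2.2673
    (0,7) via x @ 3.3025  # hit
  → r_5 = 3.3025

ranges = [2.9091, 3.2447, 2.6296, 2.9329, 3.3025]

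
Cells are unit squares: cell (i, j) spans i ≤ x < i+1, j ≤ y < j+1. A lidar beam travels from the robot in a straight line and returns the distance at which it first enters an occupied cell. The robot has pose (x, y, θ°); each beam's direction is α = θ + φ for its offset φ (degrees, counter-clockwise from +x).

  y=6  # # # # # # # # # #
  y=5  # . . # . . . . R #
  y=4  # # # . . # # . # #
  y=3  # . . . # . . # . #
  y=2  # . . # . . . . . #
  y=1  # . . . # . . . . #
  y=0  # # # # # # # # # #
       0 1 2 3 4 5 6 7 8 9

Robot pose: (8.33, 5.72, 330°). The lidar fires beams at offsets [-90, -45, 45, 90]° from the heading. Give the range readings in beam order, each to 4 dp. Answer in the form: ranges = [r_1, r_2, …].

ranges = [1.9861, 0.7454, 0.6936, 0.3233]

beam 1: φ=-90°, α=240°
  cosα=-0.5000 sinα=-0.8660 | (8,5) | tMaxX 0.6600 tMaxY 0.8314 | tΔX 2.0000 tΔY 1.1547
    t=0.6600 [x] (7,5)
    t=0.8314 [y] (7,4)
    t=1.9861 [y] (7,3) — stop
  → r_1 = 1.9861
beam 2: φ=-45°, α=285°
  cosα=0.2588 sinα=-0.9659 | (8,5) | tMaxX 2.5887 tMaxY 0.7454 | tΔX 3.8637 tΔY 1.0353
    t=0.7454 [y] (8,4) — stop
  → r_2 = 0.7454
beam 3: φ=45°, α=15°
  cosα=0.9659 sinα=0.2588 | (8,5) | tMaxX 0.6936 tMaxY 1.0818 | tΔX 1.0353 tΔY 3.8637
    t=0.6936 [x] (9,5) — stop
  → r_3 = 0.6936
beam 4: φ=90°, α=60°
  cosα=0.5000 sinα=0.8660 | (8,5) | tMaxX 1.3400 tMaxY 0.3233 | tΔX 2.0000 tΔY 1.1547
    t=0.3233 [y] (8,6) — stop
  → r_4 = 0.3233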